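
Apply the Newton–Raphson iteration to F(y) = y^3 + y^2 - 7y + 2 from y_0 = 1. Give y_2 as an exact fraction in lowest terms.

8/29

F'(y) = 3y^2 + 2y - 7.
F(1) = -3, F'(1) = -2, so y_1 = 1 - (-3)/(-2) = -1/2.
F(-1/2) = 45/8, F'(-1/2) = -29/4, so y_2 = (-1/2) - (45/8)/(-29/4) = 8/29.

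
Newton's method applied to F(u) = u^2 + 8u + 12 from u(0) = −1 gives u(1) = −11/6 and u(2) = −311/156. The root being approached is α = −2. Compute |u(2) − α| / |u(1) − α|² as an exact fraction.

3/13

u(1) − α = −11/6 − (−2) = −11/6 + 2 = 1/6, so |u(1) − α| = 1/6.
u(2) − α = −311/156 − (−2) = −311/156 + 2 = 1/156, so |u(2) − α| = 1/156.
|u(1) − α|² = 1/36.
Ratio = (1/156) / (1/36) = 3/13.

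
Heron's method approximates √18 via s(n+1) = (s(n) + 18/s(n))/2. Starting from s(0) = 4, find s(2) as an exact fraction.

s(1) = (4 + 18/4)/2 = 17/4.
s(2) = (17/4 + 18/(17/4))/2 = 577/136.

577/136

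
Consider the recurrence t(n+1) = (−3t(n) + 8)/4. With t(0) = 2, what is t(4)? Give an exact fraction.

t(1) = (−3·2 + 8)/4 = 1/2.
t(2) = (−3·(1/2) + 8)/4 = 13/8.
t(3) = (−3·(13/8) + 8)/4 = 25/32.
t(4) = (−3·(25/32) + 8)/4 = 181/128.

181/128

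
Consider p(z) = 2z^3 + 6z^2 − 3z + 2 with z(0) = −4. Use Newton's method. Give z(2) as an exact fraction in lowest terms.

p'(z) = 6z^2 + 12z − 3.
p(−4) = −18, p'(−4) = 45, so z(1) = (−4) − (−18)/45 = −18/5.
p(−18/5) = −344/125, p'(−18/5) = 789/25, so z(2) = (−18/5) − (−344/125)/(789/25) = −13858/3945.

−13858/3945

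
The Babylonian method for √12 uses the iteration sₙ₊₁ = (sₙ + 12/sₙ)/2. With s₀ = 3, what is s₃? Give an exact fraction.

s₁ = (3 + 12/3)/2 = 7/2.
s₂ = (7/2 + 12/(7/2))/2 = 97/28.
s₃ = (97/28 + 12/(97/28))/2 = 18817/5432.

18817/5432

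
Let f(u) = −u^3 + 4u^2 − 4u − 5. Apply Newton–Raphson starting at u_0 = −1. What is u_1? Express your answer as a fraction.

f'(u) = −3u^2 + 8u − 4.
f(−1) = 4, f'(−1) = −15, so u_1 = (−1) − 4/(−15) = −11/15.

−11/15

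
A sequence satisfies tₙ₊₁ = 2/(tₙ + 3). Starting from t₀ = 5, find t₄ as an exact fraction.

94/167

t₁ = 2/(5 + 3) = 1/4.
t₂ = 2/(1/4 + 3) = 8/13.
t₃ = 2/(8/13 + 3) = 26/47.
t₄ = 2/(26/47 + 3) = 94/167.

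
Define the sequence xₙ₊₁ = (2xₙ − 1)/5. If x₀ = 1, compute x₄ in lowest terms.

x₁ = (2·1 − 1)/5 = 1/5.
x₂ = (2·(1/5) − 1)/5 = −3/25.
x₃ = (2·(−3/25) − 1)/5 = −31/125.
x₄ = (2·(−31/125) − 1)/5 = −187/625.

−187/625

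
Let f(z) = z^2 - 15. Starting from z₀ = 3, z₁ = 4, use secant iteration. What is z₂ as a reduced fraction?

27/7

f(3) = -6, f(4) = 1. z₂ = 4 - 1·(4 - 3)/(1 - (-6)) = 27/7.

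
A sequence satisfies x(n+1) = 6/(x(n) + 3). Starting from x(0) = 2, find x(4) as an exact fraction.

62/45

x(1) = 6/(2 + 3) = 6/5.
x(2) = 6/(6/5 + 3) = 10/7.
x(3) = 6/(10/7 + 3) = 42/31.
x(4) = 6/(42/31 + 3) = 62/45.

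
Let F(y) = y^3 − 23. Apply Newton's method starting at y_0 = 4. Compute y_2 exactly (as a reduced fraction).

4714759/1641672

F'(y) = 3y^2.
F(4) = 41, F'(4) = 48, so y_1 = 4 − 41/48 = 151/48.
F(151/48) = 899335/110592, F'(151/48) = 22801/768, so y_2 = (151/48) − (899335/110592)/(22801/768) = 4714759/1641672.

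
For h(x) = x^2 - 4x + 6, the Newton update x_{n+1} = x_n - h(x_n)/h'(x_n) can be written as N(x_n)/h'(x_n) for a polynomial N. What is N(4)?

10

h'(x) = 2x - 4.
N(x) = x·h'(x) - h(x) = x·(2x - 4) - (x^2 - 4x + 6) = x^2 - 6.
N(4) = 10.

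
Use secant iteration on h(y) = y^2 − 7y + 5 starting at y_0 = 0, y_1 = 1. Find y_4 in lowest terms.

805/997

h(0) = 5, h(1) = −1. y_2 = 1 − (−1)·(1 − 0)/((−1) − 5) = 5/6.
h(1) = −1, h(5/6) = −5/36. y_3 = (5/6) − (−5/36)·((5/6) − 1)/((−5/36) − (−1)) = 25/31.
h(5/6) = −5/36, h(25/31) = 5/961. y_4 = (25/31) − (5/961)·((25/31) − (5/6))/((5/961) − (−5/36)) = 805/997.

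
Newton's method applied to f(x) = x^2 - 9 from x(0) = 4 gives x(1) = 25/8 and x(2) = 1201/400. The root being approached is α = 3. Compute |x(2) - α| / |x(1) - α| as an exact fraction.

x(1) - α = 25/8 - 3 = 1/8, so |x(1) - α| = 1/8.
x(2) - α = 1201/400 - 3 = 1/400, so |x(2) - α| = 1/400.
Ratio = (1/400) / (1/8) = 1/50.

1/50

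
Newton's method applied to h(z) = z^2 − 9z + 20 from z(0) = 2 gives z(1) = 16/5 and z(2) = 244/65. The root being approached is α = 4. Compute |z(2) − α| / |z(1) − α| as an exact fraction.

z(1) − α = 16/5 − 4 = −4/5, so |z(1) − α| = 4/5.
z(2) − α = 244/65 − 4 = −16/65, so |z(2) − α| = 16/65.
Ratio = (16/65) / (4/5) = 4/13.

4/13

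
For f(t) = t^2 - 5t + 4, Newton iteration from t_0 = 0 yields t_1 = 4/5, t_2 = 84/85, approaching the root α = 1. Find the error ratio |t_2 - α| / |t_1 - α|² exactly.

5/17

t_1 - α = 4/5 - 1 = -1/5, so |t_1 - α| = 1/5.
t_2 - α = 84/85 - 1 = -1/85, so |t_2 - α| = 1/85.
|t_1 - α|² = 1/25.
Ratio = (1/85) / (1/25) = 5/17.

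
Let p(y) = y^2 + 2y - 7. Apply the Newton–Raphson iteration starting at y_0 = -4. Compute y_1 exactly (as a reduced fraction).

-23/6

p'(y) = 2y + 2.
p(-4) = 1, p'(-4) = -6, so y_1 = (-4) - 1/(-6) = -23/6.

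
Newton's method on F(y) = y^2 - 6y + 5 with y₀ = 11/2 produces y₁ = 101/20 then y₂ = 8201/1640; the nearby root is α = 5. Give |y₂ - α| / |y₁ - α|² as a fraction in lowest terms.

10/41

y₁ - α = 101/20 - 5 = 1/20, so |y₁ - α| = 1/20.
y₂ - α = 8201/1640 - 5 = 1/1640, so |y₂ - α| = 1/1640.
|y₁ - α|² = 1/400.
Ratio = (1/1640) / (1/400) = 10/41.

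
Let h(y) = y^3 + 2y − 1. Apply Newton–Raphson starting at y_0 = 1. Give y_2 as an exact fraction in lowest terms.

h'(y) = 3y^2 + 2.
h(1) = 2, h'(1) = 5, so y_1 = 1 − 2/5 = 3/5.
h(3/5) = 52/125, h'(3/5) = 77/25, so y_2 = (3/5) − (52/125)/(77/25) = 179/385.

179/385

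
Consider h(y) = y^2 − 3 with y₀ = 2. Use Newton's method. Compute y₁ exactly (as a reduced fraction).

7/4

h'(y) = 2y.
h(2) = 1, h'(2) = 4, so y₁ = 2 − 1/4 = 7/4.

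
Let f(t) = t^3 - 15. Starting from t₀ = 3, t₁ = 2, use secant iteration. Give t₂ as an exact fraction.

45/19

f(3) = 12, f(2) = -7. t₂ = 2 - (-7)·(2 - 3)/((-7) - 12) = 45/19.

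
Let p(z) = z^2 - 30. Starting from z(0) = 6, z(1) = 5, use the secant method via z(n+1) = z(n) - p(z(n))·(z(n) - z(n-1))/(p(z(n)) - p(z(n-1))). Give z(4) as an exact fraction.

2525/461

p(6) = 6, p(5) = -5. z(2) = 5 - (-5)·(5 - 6)/((-5) - 6) = 60/11.
p(5) = -5, p(60/11) = -30/121. z(3) = (60/11) - (-30/121)·((60/11) - 5)/((-30/121) - (-5)) = 126/23.
p(60/11) = -30/121, p(126/23) = 6/529. z(4) = (126/23) - (6/529)·((126/23) - (60/11))/((6/529) - (-30/121)) = 2525/461.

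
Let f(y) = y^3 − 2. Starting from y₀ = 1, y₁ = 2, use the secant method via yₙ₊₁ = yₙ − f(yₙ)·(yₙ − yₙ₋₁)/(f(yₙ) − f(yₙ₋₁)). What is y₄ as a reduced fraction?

f(1) = −1, f(2) = 6. y₂ = 2 − 6·(2 − 1)/(6 − (−1)) = 8/7.
f(2) = 6, f(8/7) = −174/343. y₃ = (8/7) − (−174/343)·((8/7) − 2)/((−174/343) − 6) = 75/62.
f(8/7) = −174/343, f(75/62) = −54781/238328. y₄ = (75/62) − (−54781/238328)·((75/62) − (8/7))/((−54781/238328) − (−174/343)) = 989312/782041.

989312/782041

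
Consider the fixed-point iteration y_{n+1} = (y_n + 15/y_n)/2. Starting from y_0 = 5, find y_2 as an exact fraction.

31/8

y_1 = (5 + 15/5)/2 = 4.
y_2 = (4 + 15/4)/2 = 31/8.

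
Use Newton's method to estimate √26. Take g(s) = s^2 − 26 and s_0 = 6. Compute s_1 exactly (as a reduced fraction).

g'(s) = 2s.
g(6) = 10, g'(6) = 12, so s_1 = 6 − 10/12 = 31/6.

31/6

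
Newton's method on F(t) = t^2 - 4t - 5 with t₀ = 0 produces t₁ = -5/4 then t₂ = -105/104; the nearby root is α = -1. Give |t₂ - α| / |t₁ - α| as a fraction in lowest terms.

1/26

t₁ - α = -5/4 - (-1) = -5/4 + 1 = -1/4, so |t₁ - α| = 1/4.
t₂ - α = -105/104 - (-1) = -105/104 + 1 = -1/104, so |t₂ - α| = 1/104.
Ratio = (1/104) / (1/4) = 1/26.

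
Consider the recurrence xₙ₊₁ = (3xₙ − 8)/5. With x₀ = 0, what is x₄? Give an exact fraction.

x₁ = (3·0 − 8)/5 = −8/5.
x₂ = (3·(−8/5) − 8)/5 = −64/25.
x₃ = (3·(−64/25) − 8)/5 = −392/125.
x₄ = (3·(−392/125) − 8)/5 = −2176/625.

−2176/625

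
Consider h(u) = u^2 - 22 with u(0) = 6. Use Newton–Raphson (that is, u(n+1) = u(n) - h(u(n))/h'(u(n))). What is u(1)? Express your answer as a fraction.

29/6

h'(u) = 2u.
h(6) = 14, h'(6) = 12, so u(1) = 6 - 14/12 = 29/6.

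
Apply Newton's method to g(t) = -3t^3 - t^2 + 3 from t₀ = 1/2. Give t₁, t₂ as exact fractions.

t₁ = 16/13, t₂ = 6899/7072

g'(t) = -9t^2 - 2t.
g(1/2) = 19/8, g'(1/2) = -13/4, so t₁ = (1/2) - (19/8)/(-13/4) = 16/13.
g(16/13) = -9025/2197, g'(16/13) = -2720/169, so t₂ = (16/13) - (-9025/2197)/(-2720/169) = 6899/7072.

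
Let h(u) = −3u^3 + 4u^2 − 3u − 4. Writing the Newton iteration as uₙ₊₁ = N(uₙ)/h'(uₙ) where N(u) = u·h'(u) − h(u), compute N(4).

−316

h'(u) = −9u^2 + 8u − 3.
N(u) = u·h'(u) − h(u) = u·(−9u^2 + 8u − 3) − (−3u^3 + 4u^2 − 3u − 4) = −6u^3 + 4u^2 + 4.
N(4) = −316.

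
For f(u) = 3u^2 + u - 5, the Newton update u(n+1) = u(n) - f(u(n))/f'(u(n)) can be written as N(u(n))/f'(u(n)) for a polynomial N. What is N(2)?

f'(u) = 6u + 1.
N(u) = u·f'(u) - f(u) = u·(6u + 1) - (3u^2 + u - 5) = 3u^2 + 5.
N(2) = 17.

17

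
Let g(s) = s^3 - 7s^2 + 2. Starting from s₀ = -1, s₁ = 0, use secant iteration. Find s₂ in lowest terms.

g(-1) = -6, g(0) = 2. s₂ = 0 - 2·(0 - (-1))/(2 - (-6)) = -1/4.

-1/4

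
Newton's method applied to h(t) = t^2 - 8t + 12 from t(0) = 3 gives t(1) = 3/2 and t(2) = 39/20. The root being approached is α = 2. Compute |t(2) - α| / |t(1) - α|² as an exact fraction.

t(1) - α = 3/2 - 2 = -1/2, so |t(1) - α| = 1/2.
t(2) - α = 39/20 - 2 = -1/20, so |t(2) - α| = 1/20.
|t(1) - α|² = 1/4.
Ratio = (1/20) / (1/4) = 1/5.

1/5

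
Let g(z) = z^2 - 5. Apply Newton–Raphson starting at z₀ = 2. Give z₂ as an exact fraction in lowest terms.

161/72

g'(z) = 2z.
g(2) = -1, g'(2) = 4, so z₁ = 2 - (-1)/4 = 9/4.
g(9/4) = 1/16, g'(9/4) = 9/2, so z₂ = (9/4) - (1/16)/(9/2) = 161/72.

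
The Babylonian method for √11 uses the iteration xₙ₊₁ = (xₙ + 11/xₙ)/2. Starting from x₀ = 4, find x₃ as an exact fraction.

x₁ = (4 + 11/4)/2 = 27/8.
x₂ = (27/8 + 11/(27/8))/2 = 1433/432.
x₃ = (1433/432 + 11/(1433/432))/2 = 4106353/1238112.

4106353/1238112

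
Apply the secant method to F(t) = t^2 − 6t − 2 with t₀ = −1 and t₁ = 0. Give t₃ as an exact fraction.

F(−1) = 5, F(0) = −2. t₂ = 0 − (−2)·(0 − (−1))/((−2) − 5) = −2/7.
F(0) = −2, F(−2/7) = −10/49. t₃ = (−2/7) − (−10/49)·((−2/7) − 0)/((−10/49) − (−2)) = −7/22.

−7/22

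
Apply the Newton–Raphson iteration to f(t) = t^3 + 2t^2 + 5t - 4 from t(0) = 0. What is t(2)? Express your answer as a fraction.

788/1265

f'(t) = 3t^2 + 4t + 5.
f(0) = -4, f'(0) = 5, so t(1) = 0 - (-4)/5 = 4/5.
f(4/5) = 224/125, f'(4/5) = 253/25, so t(2) = (4/5) - (224/125)/(253/25) = 788/1265.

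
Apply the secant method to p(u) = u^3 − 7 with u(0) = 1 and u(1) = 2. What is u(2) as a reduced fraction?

p(1) = −6, p(2) = 1. u(2) = 2 − 1·(2 − 1)/(1 − (−6)) = 13/7.

13/7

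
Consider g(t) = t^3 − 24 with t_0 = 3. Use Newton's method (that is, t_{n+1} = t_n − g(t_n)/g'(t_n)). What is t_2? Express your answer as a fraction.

g'(t) = 3t^2.
g(3) = 3, g'(3) = 27, so t_1 = 3 − 3/27 = 26/9.
g(26/9) = 80/729, g'(26/9) = 676/27, so t_2 = (26/9) − (80/729)/(676/27) = 13162/4563.

13162/4563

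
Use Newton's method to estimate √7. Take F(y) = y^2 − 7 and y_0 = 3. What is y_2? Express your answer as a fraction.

F'(y) = 2y.
F(3) = 2, F'(3) = 6, so y_1 = 3 − 2/6 = 8/3.
F(8/3) = 1/9, F'(8/3) = 16/3, so y_2 = (8/3) − (1/9)/(16/3) = 127/48.

127/48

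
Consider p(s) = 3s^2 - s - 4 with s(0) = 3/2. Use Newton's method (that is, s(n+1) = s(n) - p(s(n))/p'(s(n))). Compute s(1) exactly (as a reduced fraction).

43/32

p'(s) = 6s - 1.
p(3/2) = 5/4, p'(3/2) = 8, so s(1) = (3/2) - (5/4)/8 = 43/32.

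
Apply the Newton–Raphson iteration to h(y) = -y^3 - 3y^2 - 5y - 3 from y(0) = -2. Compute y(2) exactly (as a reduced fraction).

-163/155

h'(y) = -3y^2 - 6y - 5.
h(-2) = 3, h'(-2) = -5, so y(1) = (-2) - 3/(-5) = -7/5.
h(-7/5) = 108/125, h'(-7/5) = -62/25, so y(2) = (-7/5) - (108/125)/(-62/25) = -163/155.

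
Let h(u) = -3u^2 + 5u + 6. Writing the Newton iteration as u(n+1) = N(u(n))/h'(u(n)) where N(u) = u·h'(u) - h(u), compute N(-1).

h'(u) = -6u + 5.
N(u) = u·h'(u) - h(u) = u·(-6u + 5) - (-3u^2 + 5u + 6) = -3u^2 - 6.
N(-1) = -9.

-9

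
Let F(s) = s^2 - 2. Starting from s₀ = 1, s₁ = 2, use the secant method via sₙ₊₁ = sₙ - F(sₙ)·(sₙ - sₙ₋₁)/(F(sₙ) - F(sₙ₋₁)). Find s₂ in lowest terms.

F(1) = -1, F(2) = 2. s₂ = 2 - 2·(2 - 1)/(2 - (-1)) = 4/3.

4/3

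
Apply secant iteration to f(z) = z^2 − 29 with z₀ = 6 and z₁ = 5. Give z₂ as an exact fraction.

f(6) = 7, f(5) = −4. z₂ = 5 − (−4)·(5 − 6)/((−4) − 7) = 59/11.

59/11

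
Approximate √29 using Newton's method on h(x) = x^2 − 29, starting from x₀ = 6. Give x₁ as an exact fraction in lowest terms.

h'(x) = 2x.
h(6) = 7, h'(6) = 12, so x₁ = 6 − 7/12 = 65/12.

65/12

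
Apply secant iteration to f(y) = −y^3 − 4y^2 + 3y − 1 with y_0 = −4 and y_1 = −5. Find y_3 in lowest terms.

−62599/13391

f(−4) = −13, f(−5) = 9. y_2 = (−5) − 9·((−5) − (−4))/(9 − (−13)) = −101/22.
f(−5) = 9, f(−101/22) = −24687/10648. y_3 = (−101/22) − (−24687/10648)·((−101/22) − (−5))/((−24687/10648) − 9) = −62599/13391.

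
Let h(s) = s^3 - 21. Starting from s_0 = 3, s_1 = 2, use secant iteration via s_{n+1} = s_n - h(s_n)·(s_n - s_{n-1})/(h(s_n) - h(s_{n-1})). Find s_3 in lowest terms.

h(3) = 6, h(2) = -13. s_2 = 2 - (-13)·(2 - 3)/((-13) - 6) = 51/19.
h(2) = -13, h(51/19) = -11388/6859. s_3 = (51/19) - (-11388/6859)·((51/19) - 2)/((-11388/6859) - (-13)) = 16659/5983.

16659/5983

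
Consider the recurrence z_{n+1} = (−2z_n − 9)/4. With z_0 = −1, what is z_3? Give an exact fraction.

z_1 = (−2·(−1) − 9)/4 = −7/4.
z_2 = (−2·(−7/4) − 9)/4 = −11/8.
z_3 = (−2·(−11/8) − 9)/4 = −25/16.

−25/16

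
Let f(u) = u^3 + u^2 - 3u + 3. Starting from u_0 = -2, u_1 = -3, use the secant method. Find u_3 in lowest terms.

f(-2) = 5, f(-3) = -6. u_2 = (-3) - (-6)·((-3) - (-2))/((-6) - 5) = -27/11.
f(-3) = -6, f(-27/11) = 2130/1331. u_3 = (-27/11) - (2130/1331)·((-27/11) - (-3))/((2130/1331) - (-6)) = -722/281.

-722/281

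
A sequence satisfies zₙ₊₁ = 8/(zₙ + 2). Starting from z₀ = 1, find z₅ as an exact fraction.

z₁ = 8/(1 + 2) = 8/3.
z₂ = 8/(8/3 + 2) = 12/7.
z₃ = 8/(12/7 + 2) = 28/13.
z₄ = 8/(28/13 + 2) = 52/27.
z₅ = 8/(52/27 + 2) = 108/53.

108/53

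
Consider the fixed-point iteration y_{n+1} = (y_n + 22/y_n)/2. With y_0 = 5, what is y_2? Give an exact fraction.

4409/940

y_1 = (5 + 22/5)/2 = 47/10.
y_2 = (47/10 + 22/(47/10))/2 = 4409/940.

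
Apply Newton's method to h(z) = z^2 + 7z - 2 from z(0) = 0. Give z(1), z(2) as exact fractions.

h'(z) = 2z + 7.
h(0) = -2, h'(0) = 7, so z(1) = 0 - (-2)/7 = 2/7.
h(2/7) = 4/49, h'(2/7) = 53/7, so z(2) = (2/7) - (4/49)/(53/7) = 102/371.

z(1) = 2/7, z(2) = 102/371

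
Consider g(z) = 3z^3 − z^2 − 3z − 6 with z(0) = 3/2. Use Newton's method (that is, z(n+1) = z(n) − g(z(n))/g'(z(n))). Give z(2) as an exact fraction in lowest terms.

g'(z) = 9z^2 − 2z − 3.
g(3/2) = −21/8, g'(3/2) = 57/4, so z(1) = (3/2) − (−21/8)/(57/4) = 32/19.
g(32/19) = 3038/6859, g'(32/19) = 6917/361, so z(2) = (32/19) − (3038/6859)/(6917/361) = 218306/131423.

218306/131423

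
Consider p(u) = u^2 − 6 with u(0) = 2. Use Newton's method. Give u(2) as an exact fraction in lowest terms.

p'(u) = 2u.
p(2) = −2, p'(2) = 4, so u(1) = 2 − (−2)/4 = 5/2.
p(5/2) = 1/4, p'(5/2) = 5, so u(2) = (5/2) − (1/4)/5 = 49/20.

49/20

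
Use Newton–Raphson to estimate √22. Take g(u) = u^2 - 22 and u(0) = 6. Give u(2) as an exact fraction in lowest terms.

1633/348

g'(u) = 2u.
g(6) = 14, g'(6) = 12, so u(1) = 6 - 14/12 = 29/6.
g(29/6) = 49/36, g'(29/6) = 29/3, so u(2) = (29/6) - (49/36)/(29/3) = 1633/348.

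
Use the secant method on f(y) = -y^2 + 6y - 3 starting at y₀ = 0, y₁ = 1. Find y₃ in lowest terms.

f(0) = -3, f(1) = 2. y₂ = 1 - 2·(1 - 0)/(2 - (-3)) = 3/5.
f(1) = 2, f(3/5) = 6/25. y₃ = (3/5) - (6/25)·((3/5) - 1)/((6/25) - 2) = 6/11.

6/11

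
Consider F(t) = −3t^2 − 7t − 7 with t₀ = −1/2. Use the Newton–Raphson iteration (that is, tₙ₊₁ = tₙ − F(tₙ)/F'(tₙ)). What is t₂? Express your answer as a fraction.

−83/608

F'(t) = −6t − 7.
F(−1/2) = −17/4, F'(−1/2) = −4, so t₁ = (−1/2) − (−17/4)/(−4) = −25/16.
F(−25/16) = −867/256, F'(−25/16) = 19/8, so t₂ = (−25/16) − (−867/256)/(19/8) = −83/608.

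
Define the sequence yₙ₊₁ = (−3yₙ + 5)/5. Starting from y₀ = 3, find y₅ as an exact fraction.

y₁ = (−3·3 + 5)/5 = −4/5.
y₂ = (−3·(−4/5) + 5)/5 = 37/25.
y₃ = (−3·(37/25) + 5)/5 = 14/125.
y₄ = (−3·(14/125) + 5)/5 = 583/625.
y₅ = (−3·(583/625) + 5)/5 = 1376/3125.

1376/3125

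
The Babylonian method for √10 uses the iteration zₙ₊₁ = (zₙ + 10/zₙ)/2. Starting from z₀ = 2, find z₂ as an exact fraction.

89/28

z₁ = (2 + 10/2)/2 = 7/2.
z₂ = (7/2 + 10/(7/2))/2 = 89/28.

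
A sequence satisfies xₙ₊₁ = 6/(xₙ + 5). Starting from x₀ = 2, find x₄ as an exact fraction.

x₁ = 6/(2 + 5) = 6/7.
x₂ = 6/(6/7 + 5) = 42/41.
x₃ = 6/(42/41 + 5) = 246/247.
x₄ = 6/(246/247 + 5) = 1482/1481.

1482/1481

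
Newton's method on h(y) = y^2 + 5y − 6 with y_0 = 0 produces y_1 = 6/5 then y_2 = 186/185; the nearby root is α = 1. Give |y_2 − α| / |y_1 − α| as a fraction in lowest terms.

1/37

y_1 − α = 6/5 − 1 = 1/5, so |y_1 − α| = 1/5.
y_2 − α = 186/185 − 1 = 1/185, so |y_2 − α| = 1/185.
Ratio = (1/185) / (1/5) = 1/37.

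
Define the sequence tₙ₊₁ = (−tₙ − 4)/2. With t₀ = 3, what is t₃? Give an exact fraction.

−15/8

t₁ = (−3 − 4)/2 = −7/2.
t₂ = (−(−7/2) − 4)/2 = −1/4.
t₃ = (−(−1/4) − 4)/2 = −15/8.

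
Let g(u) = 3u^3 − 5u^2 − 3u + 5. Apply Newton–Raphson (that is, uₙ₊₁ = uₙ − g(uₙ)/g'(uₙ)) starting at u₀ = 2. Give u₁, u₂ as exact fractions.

u₁ = 23/13, u₂ = 1727/1027

g'(u) = 9u^2 − 10u − 3.
g(2) = 3, g'(2) = 13, so u₁ = 2 − 3/13 = 23/13.
g(23/13) = 1440/2197, g'(23/13) = 1264/169, so u₂ = (23/13) − (1440/2197)/(1264/169) = 1727/1027.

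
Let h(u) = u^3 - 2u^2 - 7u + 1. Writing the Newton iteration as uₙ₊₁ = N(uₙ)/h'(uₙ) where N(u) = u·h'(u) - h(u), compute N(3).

h'(u) = 3u^2 - 4u - 7.
N(u) = u·h'(u) - h(u) = u·(3u^2 - 4u - 7) - (u^3 - 2u^2 - 7u + 1) = 2u^3 - 2u^2 - 1.
N(3) = 35.

35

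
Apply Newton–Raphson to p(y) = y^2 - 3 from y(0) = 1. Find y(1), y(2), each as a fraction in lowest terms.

y(1) = 2, y(2) = 7/4

p'(y) = 2y.
p(1) = -2, p'(1) = 2, so y(1) = 1 - (-2)/2 = 2.
p(2) = 1, p'(2) = 4, so y(2) = 2 - 1/4 = 7/4.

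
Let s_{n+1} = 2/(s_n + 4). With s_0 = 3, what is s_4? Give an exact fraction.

s_1 = 2/(3 + 4) = 2/7.
s_2 = 2/(2/7 + 4) = 7/15.
s_3 = 2/(7/15 + 4) = 30/67.
s_4 = 2/(30/67 + 4) = 67/149.

67/149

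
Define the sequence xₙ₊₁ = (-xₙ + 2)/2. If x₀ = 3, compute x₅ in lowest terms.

19/32

x₁ = (-3 + 2)/2 = -1/2.
x₂ = (-(-1/2) + 2)/2 = 5/4.
x₃ = (-(5/4) + 2)/2 = 3/8.
x₄ = (-(3/8) + 2)/2 = 13/16.
x₅ = (-(13/16) + 2)/2 = 19/32.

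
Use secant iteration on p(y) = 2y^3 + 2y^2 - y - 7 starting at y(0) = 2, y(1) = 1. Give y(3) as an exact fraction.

p(2) = 15, p(1) = -4. y(2) = 1 - (-4)·(1 - 2)/((-4) - 15) = 23/19.
p(1) = -4, p(23/19) = -11880/6859. y(3) = (23/19) - (-11880/6859)·((23/19) - 1)/((-11880/6859) - (-4)) = 5333/3889.

5333/3889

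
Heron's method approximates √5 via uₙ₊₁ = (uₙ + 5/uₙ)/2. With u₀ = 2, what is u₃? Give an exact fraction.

51841/23184

u₁ = (2 + 5/2)/2 = 9/4.
u₂ = (9/4 + 5/(9/4))/2 = 161/72.
u₃ = (161/72 + 5/(161/72))/2 = 51841/23184.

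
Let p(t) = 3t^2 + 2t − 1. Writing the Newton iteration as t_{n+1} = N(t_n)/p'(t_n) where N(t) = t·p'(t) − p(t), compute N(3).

p'(t) = 6t + 2.
N(t) = t·p'(t) − p(t) = t·(6t + 2) − (3t^2 + 2t − 1) = 3t^2 + 1.
N(3) = 28.

28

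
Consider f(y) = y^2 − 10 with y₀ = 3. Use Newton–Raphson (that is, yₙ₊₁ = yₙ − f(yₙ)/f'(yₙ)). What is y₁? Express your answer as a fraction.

f'(y) = 2y.
f(3) = −1, f'(3) = 6, so y₁ = 3 − (−1)/6 = 19/6.

19/6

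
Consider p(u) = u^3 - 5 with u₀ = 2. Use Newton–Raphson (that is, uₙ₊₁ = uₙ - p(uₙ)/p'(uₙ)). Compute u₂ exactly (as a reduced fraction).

503/294

p'(u) = 3u^2.
p(2) = 3, p'(2) = 12, so u₁ = 2 - 3/12 = 7/4.
p(7/4) = 23/64, p'(7/4) = 147/16, so u₂ = (7/4) - (23/64)/(147/16) = 503/294.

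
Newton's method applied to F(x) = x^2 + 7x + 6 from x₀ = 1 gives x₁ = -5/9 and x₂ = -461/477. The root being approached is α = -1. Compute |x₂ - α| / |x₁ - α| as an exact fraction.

x₁ - α = -5/9 - (-1) = -5/9 + 1 = 4/9, so |x₁ - α| = 4/9.
x₂ - α = -461/477 - (-1) = -461/477 + 1 = 16/477, so |x₂ - α| = 16/477.
Ratio = (16/477) / (4/9) = 4/53.

4/53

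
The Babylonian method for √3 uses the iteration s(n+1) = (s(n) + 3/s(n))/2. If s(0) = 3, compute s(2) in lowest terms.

7/4

s(1) = (3 + 3/3)/2 = 2.
s(2) = (2 + 3/2)/2 = 7/4.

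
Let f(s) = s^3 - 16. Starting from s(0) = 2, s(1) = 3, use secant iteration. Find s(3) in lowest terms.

f(2) = -8, f(3) = 11. s(2) = 3 - 11·(3 - 2)/(11 - (-8)) = 46/19.
f(3) = 11, f(46/19) = -12408/6859. s(3) = (46/19) - (-12408/6859)·((46/19) - 3)/((-12408/6859) - 11) = 19990/7987.

19990/7987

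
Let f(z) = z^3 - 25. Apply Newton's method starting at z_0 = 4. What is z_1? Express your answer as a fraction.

f'(z) = 3z^2.
f(4) = 39, f'(4) = 48, so z_1 = 4 - 39/48 = 51/16.

51/16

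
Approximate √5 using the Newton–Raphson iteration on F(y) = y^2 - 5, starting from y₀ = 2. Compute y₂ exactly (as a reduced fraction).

F'(y) = 2y.
F(2) = -1, F'(2) = 4, so y₁ = 2 - (-1)/4 = 9/4.
F(9/4) = 1/16, F'(9/4) = 9/2, so y₂ = (9/4) - (1/16)/(9/2) = 161/72.

161/72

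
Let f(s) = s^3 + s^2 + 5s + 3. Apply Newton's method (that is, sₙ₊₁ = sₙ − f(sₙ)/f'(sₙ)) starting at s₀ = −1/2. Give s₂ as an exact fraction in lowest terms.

−21297/33839

f'(s) = 3s^2 + 2s + 5.
f(−1/2) = 5/8, f'(−1/2) = 19/4, so s₁ = (−1/2) − (5/8)/(19/4) = −12/19.
f(−12/19) = −75/6859, f'(−12/19) = 1781/361, so s₂ = (−12/19) − (−75/6859)/(1781/361) = −21297/33839.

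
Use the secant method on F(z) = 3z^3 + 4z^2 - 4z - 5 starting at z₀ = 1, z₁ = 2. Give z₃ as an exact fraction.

9317/8443

F(1) = -2, F(2) = 27. z₂ = 2 - 27·(2 - 1)/(27 - (-2)) = 31/29.
F(2) = 27, F(31/29) = -25380/24389. z₃ = (31/29) - (-25380/24389)·((31/29) - 2)/((-25380/24389) - 27) = 9317/8443.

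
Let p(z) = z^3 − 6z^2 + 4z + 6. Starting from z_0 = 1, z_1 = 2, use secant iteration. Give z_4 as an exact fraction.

p(1) = 5, p(2) = −2. z_2 = 2 − (−2)·(2 − 1)/((−2) − 5) = 12/7.
p(2) = −2, p(12/7) = 90/343. z_3 = (12/7) − (90/343)·((12/7) − 2)/((90/343) − (−2)) = 339/194.
p(12/7) = 90/343, p(339/194) = 32895/7301384. z_4 = (339/194) − (32895/7301384)·((339/194) − (12/7))/((32895/7301384) − (90/343)) = 5017476/2870407.

5017476/2870407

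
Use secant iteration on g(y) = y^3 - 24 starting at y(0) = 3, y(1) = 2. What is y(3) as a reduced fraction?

4650/1603

g(3) = 3, g(2) = -16. y(2) = 2 - (-16)·(2 - 3)/((-16) - 3) = 54/19.
g(2) = -16, g(54/19) = -7152/6859. y(3) = (54/19) - (-7152/6859)·((54/19) - 2)/((-7152/6859) - (-16)) = 4650/1603.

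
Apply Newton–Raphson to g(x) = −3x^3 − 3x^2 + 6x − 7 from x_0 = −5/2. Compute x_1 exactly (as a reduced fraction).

g'(x) = −9x^2 − 6x + 6.
g(−5/2) = 49/8, g'(−5/2) = −141/4, so x_1 = (−5/2) − (49/8)/(−141/4) = −328/141.

−328/141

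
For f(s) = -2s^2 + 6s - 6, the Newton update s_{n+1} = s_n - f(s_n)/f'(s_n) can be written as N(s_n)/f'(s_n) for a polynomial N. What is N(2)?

f'(s) = -4s + 6.
N(s) = s·f'(s) - f(s) = s·(-4s + 6) - (-2s^2 + 6s - 6) = -2s^2 + 6.
N(2) = -2.

-2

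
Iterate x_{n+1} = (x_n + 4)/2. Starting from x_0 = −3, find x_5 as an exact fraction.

x_1 = ((−3) + 4)/2 = 1/2.
x_2 = ((1/2) + 4)/2 = 9/4.
x_3 = ((9/4) + 4)/2 = 25/8.
x_4 = ((25/8) + 4)/2 = 57/16.
x_5 = ((57/16) + 4)/2 = 121/32.

121/32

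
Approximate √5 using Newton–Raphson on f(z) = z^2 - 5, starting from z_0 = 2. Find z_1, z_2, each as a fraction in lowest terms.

f'(z) = 2z.
f(2) = -1, f'(2) = 4, so z_1 = 2 - (-1)/4 = 9/4.
f(9/4) = 1/16, f'(9/4) = 9/2, so z_2 = (9/4) - (1/16)/(9/2) = 161/72.

z_1 = 9/4, z_2 = 161/72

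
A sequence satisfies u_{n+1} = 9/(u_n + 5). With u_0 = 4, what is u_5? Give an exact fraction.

u_1 = 9/(4 + 5) = 1.
u_2 = 9/(1 + 5) = 3/2.
u_3 = 9/(3/2 + 5) = 18/13.
u_4 = 9/(18/13 + 5) = 117/83.
u_5 = 9/(117/83 + 5) = 747/532.

747/532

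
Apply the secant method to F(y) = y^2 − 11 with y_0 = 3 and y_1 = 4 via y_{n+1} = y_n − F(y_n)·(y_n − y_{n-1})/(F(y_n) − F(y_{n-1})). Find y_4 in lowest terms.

3907/1178

F(3) = −2, F(4) = 5. y_2 = 4 − 5·(4 − 3)/(5 − (−2)) = 23/7.
F(4) = 5, F(23/7) = −10/49. y_3 = (23/7) − (−10/49)·((23/7) − 4)/((−10/49) − 5) = 169/51.
F(23/7) = −10/49, F(169/51) = −50/2601. y_4 = (169/51) − (−50/2601)·((169/51) − (23/7))/((−50/2601) − (−10/49)) = 3907/1178.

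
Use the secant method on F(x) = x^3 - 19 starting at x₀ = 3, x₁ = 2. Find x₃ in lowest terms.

15385/5707

F(3) = 8, F(2) = -11. x₂ = 2 - (-11)·(2 - 3)/((-11) - 8) = 49/19.
F(2) = -11, F(49/19) = -12672/6859. x₃ = (49/19) - (-12672/6859)·((49/19) - 2)/((-12672/6859) - (-11)) = 15385/5707.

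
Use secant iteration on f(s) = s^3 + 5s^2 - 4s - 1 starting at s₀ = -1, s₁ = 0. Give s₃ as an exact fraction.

-64/295

f(-1) = 7, f(0) = -1. s₂ = 0 - (-1)·(0 - (-1))/((-1) - 7) = -1/8.
f(0) = -1, f(-1/8) = -217/512. s₃ = (-1/8) - (-217/512)·((-1/8) - 0)/((-217/512) - (-1)) = -64/295.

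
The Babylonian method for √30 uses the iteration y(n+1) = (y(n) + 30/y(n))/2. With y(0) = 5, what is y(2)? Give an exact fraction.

y(1) = (5 + 30/5)/2 = 11/2.
y(2) = (11/2 + 30/(11/2))/2 = 241/44.

241/44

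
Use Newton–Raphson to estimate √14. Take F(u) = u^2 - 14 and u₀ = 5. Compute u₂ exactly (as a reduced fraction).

F'(u) = 2u.
F(5) = 11, F'(5) = 10, so u₁ = 5 - 11/10 = 39/10.
F(39/10) = 121/100, F'(39/10) = 39/5, so u₂ = (39/10) - (121/100)/(39/5) = 2921/780.

2921/780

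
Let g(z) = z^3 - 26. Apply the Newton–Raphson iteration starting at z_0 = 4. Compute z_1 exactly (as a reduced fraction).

g'(z) = 3z^2.
g(4) = 38, g'(4) = 48, so z_1 = 4 - 38/48 = 77/24.

77/24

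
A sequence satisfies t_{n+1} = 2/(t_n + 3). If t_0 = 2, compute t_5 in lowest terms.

t_1 = 2/(2 + 3) = 2/5.
t_2 = 2/(2/5 + 3) = 10/17.
t_3 = 2/(10/17 + 3) = 34/61.
t_4 = 2/(34/61 + 3) = 122/217.
t_5 = 2/(122/217 + 3) = 434/773.

434/773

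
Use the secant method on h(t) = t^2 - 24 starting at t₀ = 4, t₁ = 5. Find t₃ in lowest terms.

436/89

h(4) = -8, h(5) = 1. t₂ = 5 - 1·(5 - 4)/(1 - (-8)) = 44/9.
h(5) = 1, h(44/9) = -8/81. t₃ = (44/9) - (-8/81)·((44/9) - 5)/((-8/81) - 1) = 436/89.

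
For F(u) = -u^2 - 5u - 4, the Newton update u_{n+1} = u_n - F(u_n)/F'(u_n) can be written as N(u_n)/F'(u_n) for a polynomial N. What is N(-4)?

F'(u) = -2u - 5.
N(u) = u·F'(u) - F(u) = u·(-2u - 5) - (-u^2 - 5u - 4) = -u^2 + 4.
N(-4) = -12.

-12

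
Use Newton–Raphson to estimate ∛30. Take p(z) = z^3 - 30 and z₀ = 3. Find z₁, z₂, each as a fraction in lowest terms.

z₁ = 28/9, z₂ = 32887/10584

p'(z) = 3z^2.
p(3) = -3, p'(3) = 27, so z₁ = 3 - (-3)/27 = 28/9.
p(28/9) = 82/729, p'(28/9) = 784/27, so z₂ = (28/9) - (82/729)/(784/27) = 32887/10584.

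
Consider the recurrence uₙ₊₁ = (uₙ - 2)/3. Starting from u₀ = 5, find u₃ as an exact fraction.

u₁ = (5 - 2)/3 = 1.
u₂ = (1 - 2)/3 = -1/3.
u₃ = ((-1/3) - 2)/3 = -7/9.

-7/9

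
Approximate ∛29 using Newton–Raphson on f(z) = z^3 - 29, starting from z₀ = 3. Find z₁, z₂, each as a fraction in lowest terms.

z₁ = 83/27, z₂ = 1714381/558009

f'(z) = 3z^2.
f(3) = -2, f'(3) = 27, so z₁ = 3 - (-2)/27 = 83/27.
f(83/27) = 980/19683, f'(83/27) = 6889/243, so z₂ = (83/27) - (980/19683)/(6889/243) = 1714381/558009.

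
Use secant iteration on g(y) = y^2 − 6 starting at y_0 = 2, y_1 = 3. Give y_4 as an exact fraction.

g(2) = −2, g(3) = 3. y_2 = 3 − 3·(3 − 2)/(3 − (−2)) = 12/5.
g(3) = 3, g(12/5) = −6/25. y_3 = (12/5) − (−6/25)·((12/5) − 3)/((−6/25) − 3) = 22/9.
g(12/5) = −6/25, g(22/9) = −2/81. y_4 = (22/9) − (−2/81)·((22/9) − (12/5))/((−2/81) − (−6/25)) = 267/109.

267/109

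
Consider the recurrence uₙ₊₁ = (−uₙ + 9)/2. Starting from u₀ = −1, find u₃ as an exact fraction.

7/2

u₁ = (−(−1) + 9)/2 = 5.
u₂ = (−5 + 9)/2 = 2.
u₃ = (−2 + 9)/2 = 7/2.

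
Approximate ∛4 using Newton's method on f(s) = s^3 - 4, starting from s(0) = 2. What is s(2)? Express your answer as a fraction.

f'(s) = 3s^2.
f(2) = 4, f'(2) = 12, so s(1) = 2 - 4/12 = 5/3.
f(5/3) = 17/27, f'(5/3) = 25/3, so s(2) = (5/3) - (17/27)/(25/3) = 358/225.

358/225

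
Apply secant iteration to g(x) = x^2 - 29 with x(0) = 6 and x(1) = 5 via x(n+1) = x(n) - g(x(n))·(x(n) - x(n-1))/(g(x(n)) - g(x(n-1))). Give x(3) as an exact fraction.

307/57

g(6) = 7, g(5) = -4. x(2) = 5 - (-4)·(5 - 6)/((-4) - 7) = 59/11.
g(5) = -4, g(59/11) = -28/121. x(3) = (59/11) - (-28/121)·((59/11) - 5)/((-28/121) - (-4)) = 307/57.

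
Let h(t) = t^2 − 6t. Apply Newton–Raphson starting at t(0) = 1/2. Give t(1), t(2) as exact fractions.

h'(t) = 2t − 6.
h(1/2) = −11/4, h'(1/2) = −5, so t(1) = (1/2) − (−11/4)/(−5) = −1/20.
h(−1/20) = 121/400, h'(−1/20) = −61/10, so t(2) = (−1/20) − (121/400)/(−61/10) = −1/2440.

t(1) = −1/20, t(2) = −1/2440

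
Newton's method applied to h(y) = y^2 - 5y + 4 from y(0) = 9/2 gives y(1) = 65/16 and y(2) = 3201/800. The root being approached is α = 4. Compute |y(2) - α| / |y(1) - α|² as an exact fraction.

y(1) - α = 65/16 - 4 = 1/16, so |y(1) - α| = 1/16.
y(2) - α = 3201/800 - 4 = 1/800, so |y(2) - α| = 1/800.
|y(1) - α|² = 1/256.
Ratio = (1/800) / (1/256) = 8/25.

8/25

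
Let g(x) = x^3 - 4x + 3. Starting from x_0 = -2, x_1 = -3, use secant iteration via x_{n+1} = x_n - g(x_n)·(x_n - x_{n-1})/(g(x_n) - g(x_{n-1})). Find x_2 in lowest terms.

-11/5

g(-2) = 3, g(-3) = -12. x_2 = (-3) - (-12)·((-3) - (-2))/((-12) - 3) = -11/5.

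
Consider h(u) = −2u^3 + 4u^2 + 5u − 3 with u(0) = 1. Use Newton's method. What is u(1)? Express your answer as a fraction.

3/7

h'(u) = −6u^2 + 8u + 5.
h(1) = 4, h'(1) = 7, so u(1) = 1 − 4/7 = 3/7.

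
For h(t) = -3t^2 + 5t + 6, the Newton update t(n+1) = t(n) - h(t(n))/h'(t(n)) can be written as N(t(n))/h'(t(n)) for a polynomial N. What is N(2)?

-18

h'(t) = -6t + 5.
N(t) = t·h'(t) - h(t) = t·(-6t + 5) - (-3t^2 + 5t + 6) = -3t^2 - 6.
N(2) = -18.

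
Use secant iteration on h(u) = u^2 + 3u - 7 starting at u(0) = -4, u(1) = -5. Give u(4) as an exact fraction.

-713/157

h(-4) = -3, h(-5) = 3. u(2) = (-5) - 3·((-5) - (-4))/(3 - (-3)) = -9/2.
h(-5) = 3, h(-9/2) = -1/4. u(3) = (-9/2) - (-1/4)·((-9/2) - (-5))/((-1/4) - 3) = -59/13.
h(-9/2) = -1/4, h(-59/13) = -3/169. u(4) = (-59/13) - (-3/169)·((-59/13) - (-9/2))/((-3/169) - (-1/4)) = -713/157.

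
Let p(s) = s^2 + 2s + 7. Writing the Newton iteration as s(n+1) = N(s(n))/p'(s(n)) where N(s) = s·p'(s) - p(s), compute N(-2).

-3

p'(s) = 2s + 2.
N(s) = s·p'(s) - p(s) = s·(2s + 2) - (s^2 + 2s + 7) = s^2 - 7.
N(-2) = -3.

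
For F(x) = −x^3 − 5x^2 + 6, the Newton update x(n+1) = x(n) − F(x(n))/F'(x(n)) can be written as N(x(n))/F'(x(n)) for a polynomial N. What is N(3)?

F'(x) = −3x^2 − 10x.
N(x) = x·F'(x) − F(x) = x·(−3x^2 − 10x) − (−x^3 − 5x^2 + 6) = −2x^3 − 5x^2 − 6.
N(3) = −105.

−105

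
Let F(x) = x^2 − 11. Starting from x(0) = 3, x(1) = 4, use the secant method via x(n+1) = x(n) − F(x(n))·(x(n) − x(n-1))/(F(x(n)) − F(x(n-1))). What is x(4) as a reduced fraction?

3907/1178

F(3) = −2, F(4) = 5. x(2) = 4 − 5·(4 − 3)/(5 − (−2)) = 23/7.
F(4) = 5, F(23/7) = −10/49. x(3) = (23/7) − (−10/49)·((23/7) − 4)/((−10/49) − 5) = 169/51.
F(23/7) = −10/49, F(169/51) = −50/2601. x(4) = (169/51) − (−50/2601)·((169/51) − (23/7))/((−50/2601) − (−10/49)) = 3907/1178.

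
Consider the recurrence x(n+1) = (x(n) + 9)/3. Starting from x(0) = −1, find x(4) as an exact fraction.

359/81

x(1) = ((−1) + 9)/3 = 8/3.
x(2) = ((8/3) + 9)/3 = 35/9.
x(3) = ((35/9) + 9)/3 = 116/27.
x(4) = ((116/27) + 9)/3 = 359/81.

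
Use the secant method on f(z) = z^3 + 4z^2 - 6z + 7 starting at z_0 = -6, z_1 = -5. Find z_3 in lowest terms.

-291697/54305

f(-6) = -29, f(-5) = 12. z_2 = (-5) - 12·((-5) - (-6))/(12 - (-29)) = -217/41.
f(-5) = 12, f(-217/41) = 175392/68921. z_3 = (-217/41) - (175392/68921)·((-217/41) - (-5))/((175392/68921) - 12) = -291697/54305.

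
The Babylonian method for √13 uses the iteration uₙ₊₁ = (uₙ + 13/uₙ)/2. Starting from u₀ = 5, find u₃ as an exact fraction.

u₁ = (5 + 13/5)/2 = 19/5.
u₂ = (19/5 + 13/(19/5))/2 = 343/95.
u₃ = (343/95 + 13/(343/95))/2 = 117487/32585.

117487/32585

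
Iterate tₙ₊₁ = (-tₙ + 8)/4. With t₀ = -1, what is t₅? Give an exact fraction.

1641/1024

t₁ = (-(-1) + 8)/4 = 9/4.
t₂ = (-(9/4) + 8)/4 = 23/16.
t₃ = (-(23/16) + 8)/4 = 105/64.
t₄ = (-(105/64) + 8)/4 = 407/256.
t₅ = (-(407/256) + 8)/4 = 1641/1024.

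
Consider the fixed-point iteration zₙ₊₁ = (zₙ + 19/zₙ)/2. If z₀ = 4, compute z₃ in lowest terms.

11916881/2733920

z₁ = (4 + 19/4)/2 = 35/8.
z₂ = (35/8 + 19/(35/8))/2 = 2441/560.
z₃ = (2441/560 + 19/(2441/560))/2 = 11916881/2733920.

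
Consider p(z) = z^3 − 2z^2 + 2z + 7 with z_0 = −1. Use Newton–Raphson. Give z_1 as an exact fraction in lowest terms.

−11/9

p'(z) = 3z^2 − 4z + 2.
p(−1) = 2, p'(−1) = 9, so z_1 = (−1) − 2/9 = −11/9.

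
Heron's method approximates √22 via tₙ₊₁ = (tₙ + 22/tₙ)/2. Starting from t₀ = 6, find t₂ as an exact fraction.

t₁ = (6 + 22/6)/2 = 29/6.
t₂ = (29/6 + 22/(29/6))/2 = 1633/348.

1633/348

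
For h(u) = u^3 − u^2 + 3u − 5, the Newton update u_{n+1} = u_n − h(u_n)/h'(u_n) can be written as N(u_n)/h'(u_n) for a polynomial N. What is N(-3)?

h'(u) = 3u^2 − 2u + 3.
N(u) = u·h'(u) − h(u) = u·(3u^2 − 2u + 3) − (u^3 − u^2 + 3u − 5) = 2u^3 − u^2 + 5.
N(-3) = −58.

−58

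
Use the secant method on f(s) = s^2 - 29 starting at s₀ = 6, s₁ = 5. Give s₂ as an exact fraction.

59/11

f(6) = 7, f(5) = -4. s₂ = 5 - (-4)·(5 - 6)/((-4) - 7) = 59/11.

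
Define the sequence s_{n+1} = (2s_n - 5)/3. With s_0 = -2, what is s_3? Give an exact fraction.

s_1 = (2·(-2) - 5)/3 = -3.
s_2 = (2·(-3) - 5)/3 = -11/3.
s_3 = (2·(-11/3) - 5)/3 = -37/9.

-37/9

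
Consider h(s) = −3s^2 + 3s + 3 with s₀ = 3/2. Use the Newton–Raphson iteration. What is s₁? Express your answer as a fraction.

13/8

h'(s) = −6s + 3.
h(3/2) = 3/4, h'(3/2) = −6, so s₁ = (3/2) − (3/4)/(−6) = 13/8.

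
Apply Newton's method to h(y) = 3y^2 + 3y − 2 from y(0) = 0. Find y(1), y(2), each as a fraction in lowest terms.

h'(y) = 6y + 3.
h(0) = −2, h'(0) = 3, so y(1) = 0 − (−2)/3 = 2/3.
h(2/3) = 4/3, h'(2/3) = 7, so y(2) = (2/3) − (4/3)/7 = 10/21.

y(1) = 2/3, y(2) = 10/21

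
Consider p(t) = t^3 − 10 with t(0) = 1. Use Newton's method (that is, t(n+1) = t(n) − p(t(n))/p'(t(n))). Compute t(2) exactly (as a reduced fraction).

p'(t) = 3t^2.
p(1) = −9, p'(1) = 3, so t(1) = 1 − (−9)/3 = 4.
p(4) = 54, p'(4) = 48, so t(2) = 4 − 54/48 = 23/8.

23/8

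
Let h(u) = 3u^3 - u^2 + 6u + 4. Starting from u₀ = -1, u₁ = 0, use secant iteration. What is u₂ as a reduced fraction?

h(-1) = -6, h(0) = 4. u₂ = 0 - 4·(0 - (-1))/(4 - (-6)) = -2/5.

-2/5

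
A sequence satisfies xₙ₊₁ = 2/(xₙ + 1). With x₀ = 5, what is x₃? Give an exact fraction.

x₁ = 2/(5 + 1) = 1/3.
x₂ = 2/(1/3 + 1) = 3/2.
x₃ = 2/(3/2 + 1) = 4/5.

4/5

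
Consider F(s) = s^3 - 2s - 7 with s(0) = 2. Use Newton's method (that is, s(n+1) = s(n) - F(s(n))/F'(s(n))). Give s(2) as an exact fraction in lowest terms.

F'(s) = 3s^2 - 2.
F(2) = -3, F'(2) = 10, so s(1) = 2 - (-3)/10 = 23/10.
F(23/10) = 567/1000, F'(23/10) = 1387/100, so s(2) = (23/10) - (567/1000)/(1387/100) = 15667/6935.

15667/6935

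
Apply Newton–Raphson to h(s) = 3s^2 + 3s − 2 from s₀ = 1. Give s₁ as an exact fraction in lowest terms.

h'(s) = 6s + 3.
h(1) = 4, h'(1) = 9, so s₁ = 1 − 4/9 = 5/9.

5/9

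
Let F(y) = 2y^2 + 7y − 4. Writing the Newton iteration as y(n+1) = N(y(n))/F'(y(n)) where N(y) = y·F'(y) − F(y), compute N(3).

F'(y) = 4y + 7.
N(y) = y·F'(y) − F(y) = y·(4y + 7) − (2y^2 + 7y − 4) = 2y^2 + 4.
N(3) = 22.

22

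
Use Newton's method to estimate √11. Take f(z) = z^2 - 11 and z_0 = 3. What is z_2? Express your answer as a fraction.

f'(z) = 2z.
f(3) = -2, f'(3) = 6, so z_1 = 3 - (-2)/6 = 10/3.
f(10/3) = 1/9, f'(10/3) = 20/3, so z_2 = (10/3) - (1/9)/(20/3) = 199/60.

199/60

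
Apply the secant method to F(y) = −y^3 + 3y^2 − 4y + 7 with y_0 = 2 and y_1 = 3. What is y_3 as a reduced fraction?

1531/617

F(2) = 3, F(3) = −5. y_2 = 3 − (−5)·(3 − 2)/((−5) − 3) = 19/8.
F(3) = −5, F(19/8) = 525/512. y_3 = (19/8) − (525/512)·((19/8) − 3)/((525/512) − (−5)) = 1531/617.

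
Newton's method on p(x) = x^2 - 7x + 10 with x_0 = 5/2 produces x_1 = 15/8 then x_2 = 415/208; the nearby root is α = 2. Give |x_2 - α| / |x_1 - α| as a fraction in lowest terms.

x_1 - α = 15/8 - 2 = -1/8, so |x_1 - α| = 1/8.
x_2 - α = 415/208 - 2 = -1/208, so |x_2 - α| = 1/208.
Ratio = (1/208) / (1/8) = 1/26.

1/26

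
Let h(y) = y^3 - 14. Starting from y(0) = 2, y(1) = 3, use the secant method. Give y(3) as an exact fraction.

18386/7693

h(2) = -6, h(3) = 13. y(2) = 3 - 13·(3 - 2)/(13 - (-6)) = 44/19.
h(3) = 13, h(44/19) = -10842/6859. y(3) = (44/19) - (-10842/6859)·((44/19) - 3)/((-10842/6859) - 13) = 18386/7693.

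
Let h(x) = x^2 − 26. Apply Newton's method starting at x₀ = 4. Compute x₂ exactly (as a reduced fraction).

857/168

h'(x) = 2x.
h(4) = −10, h'(4) = 8, so x₁ = 4 − (−10)/8 = 21/4.
h(21/4) = 25/16, h'(21/4) = 21/2, so x₂ = (21/4) − (25/16)/(21/2) = 857/168.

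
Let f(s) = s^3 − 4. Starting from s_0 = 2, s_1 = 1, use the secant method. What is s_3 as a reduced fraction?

122/73

f(2) = 4, f(1) = −3. s_2 = 1 − (−3)·(1 − 2)/((−3) − 4) = 10/7.
f(1) = −3, f(10/7) = −372/343. s_3 = (10/7) − (−372/343)·((10/7) − 1)/((−372/343) − (−3)) = 122/73.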